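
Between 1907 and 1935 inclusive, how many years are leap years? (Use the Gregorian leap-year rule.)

7

Multiples of 4 in [1907,1935]: 7.
Of those, multiples of 100: 0 (not leap unless ÷400).
Multiples of 400: 0.
Leap years = 7 − 0 + 0 = 7.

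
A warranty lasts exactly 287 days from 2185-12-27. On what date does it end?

October 10, 2186

Dec has 31 days: +5 → Jan 1, 2186 (282 left).
Jan has 31 days: +31 → Feb 1, 2186 (251 left).
Feb has 28 days: +28 → Mar 1, 2186 (223 left).
Mar has 31 days: +31 → Apr 1, 2186 (192 left).
Apr has 30 days: +30 → May 1, 2186 (162 left).
May has 31 days: +31 → Jun 1, 2186 (131 left).
Jun has 30 days: +30 → Jul 1, 2186 (101 left).
Jul has 31 days: +31 → Aug 1, 2186 (70 left).
Aug has 31 days: +31 → Sep 1, 2186 (39 left).
Sep has 30 days: +30 → Oct 1, 2186 (9 left).
+9 → Oct 10, 2186.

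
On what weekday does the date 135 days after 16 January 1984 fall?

First find the weekday of Jan 16, 1984. Doomsday rule: the anchor day for the 1900s is Wednesday. For year 84: 84÷12 = 7 r 0, and 0÷4 = 0, so 7+0+0 = 7.
Wednesday + 7 ≡ Wednesday — that's 1984's doomsday.
In January the doomsday date is Jan 4 (1984 is a leap year (divisible by 4)).
Jan 16 is 12 days after Jan 4; 12 mod 7 = 5, so Wednesday + 5 = Monday.
135 mod 7 = 2, so 135 days after a Monday is Monday + 2 = Wednesday.

Wednesday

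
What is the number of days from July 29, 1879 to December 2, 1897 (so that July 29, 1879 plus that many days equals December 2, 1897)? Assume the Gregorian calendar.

Jul 29, 1879 → Jul 29, 1880: 366 days (Feb 29, 1880 is in that span).
Jul 29, 1880 → Jul 29, 1881: 365 days.
Jul 29, 1881 → Jul 29, 1882: 365 days.
Jul 29, 1882 → Jul 29, 1883: 365 days.
Jul 29, 1883 → Jul 29, 1884: 366 days (Feb 29, 1884 is in that span).
Jul 29, 1884 → Jul 29, 1885: 365 days.
Jul 29, 1885 → Jul 29, 1886: 365 days.
Jul 29, 1886 → Jul 29, 1887: 365 days.
Jul 29, 1887 → Jul 29, 1888: 366 days (Feb 29, 1888 is in that span).
Jul 29, 1888 → Jul 29, 1889: 365 days.
Jul 29, 1889 → Jul 29, 1890: 365 days.
Jul 29, 1890 → Jul 29, 1891: 365 days.
Jul 29, 1891 → Jul 29, 1892: 366 days (Feb 29, 1892 is in that span).
Jul 29, 1892 → Jul 29, 1893: 365 days.
Jul 29, 1893 → Jul 29, 1894: 365 days.
Jul 29, 1894 → Jul 29, 1895: 365 days.
Jul 29, 1895 → Jul 29, 1896: 366 days (Feb 29, 1896 is in that span).
Jul 29, 1896 → Jul 29, 1897: 365 days.
Jul 29, 1897 → Aug 29, 1897: 31 days (July has 31).
Aug 29, 1897 → Sep 29, 1897: 31 days (August has 31).
Sep 29, 1897 → Oct 29, 1897: 30 days (September has 30).
Oct 29, 1897 → Nov 29, 1897: 31 days (October has 31).
Nov 29, 1897 → Dec 2, 1897: 3 days.
Total: 6701 days.

6701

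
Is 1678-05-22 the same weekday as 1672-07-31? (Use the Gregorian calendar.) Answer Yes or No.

From Jul 31, 1672 to May 22, 1678 is 2121 days.
2121 mod 7 = 0, so they are the same weekday.
(Jul 31, 1672 is a Sunday; May 22, 1678 is a Sunday.)

Yes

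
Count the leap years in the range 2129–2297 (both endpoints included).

Multiples of 4 in [2129,2297]: 42.
Of those, multiples of 100: 1 (not leap unless ÷400).
Multiples of 400: 0.
Leap years = 42 − 1 + 0 = 41.

41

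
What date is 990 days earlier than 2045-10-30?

February 13, 2043

−365 (one year) → Oct 30, 2044 (625 left).
−366 (one year; includes Feb 29, 2044) → Oct 30, 2043 (259 left).
−30 → Sep 30, 2043 (end of Sep, 30 days; 229 left).
−30 → Aug 31, 2043 (end of Aug, 31 days; 199 left).
−31 → Jul 31, 2043 (end of Jul, 31 days; 168 left).
−31 → Jun 30, 2043 (end of Jun, 30 days; 137 left).
−30 → May 31, 2043 (end of May, 31 days; 107 left).
−31 → Apr 30, 2043 (end of Apr, 30 days; 76 left).
−30 → Mar 31, 2043 (end of Mar, 31 days; 46 left).
−31 → Feb 28, 2043 (end of Feb, 28 days; 15 left).
−15 → Feb 13, 2043.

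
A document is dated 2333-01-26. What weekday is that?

Doomsday rule: the anchor day for the 2300s is Wednesday. For year 33: 33÷12 = 2 r 9, and 9÷4 = 2, so 2+9+2 = 13.
Wednesday + 13 ≡ Tuesday — that's 2333's doomsday.
In January the doomsday date is Jan 3 (2333 is not a leap year).
Jan 26 is 23 days after Jan 3; 23 mod 7 = 2, so Tuesday + 2 = Thursday.

Thursday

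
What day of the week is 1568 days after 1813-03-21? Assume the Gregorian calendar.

Sunday

Mar 21, 1813 is a Sunday.
1568 mod 7 = 0, so 1568 days after a Sunday is Sunday + 0 = Sunday.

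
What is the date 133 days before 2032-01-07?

−7 → Dec 31, 2031 (end of Dec, 31 days; 126 left).
−31 → Nov 30, 2031 (end of Nov, 30 days; 95 left).
−30 → Oct 31, 2031 (end of Oct, 31 days; 65 left).
−31 → Sep 30, 2031 (end of Sep, 30 days; 34 left).
−30 → Aug 31, 2031 (end of Aug, 31 days; 4 left).
−4 → Aug 27, 2031.

August 27, 2031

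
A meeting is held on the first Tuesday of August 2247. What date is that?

August 3, 2247

August 1, 2247 is a Sunday.
The first Tuesday is therefore August 3 (2 days later).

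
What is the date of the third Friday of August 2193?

August 1, 2193 is a Thursday.
The first Friday is therefore August 2 (1 days later).
The third Friday is 2 + 2×7 = August 16.

August 16, 2193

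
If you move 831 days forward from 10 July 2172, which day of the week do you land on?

Wednesday

First find the weekday of Jul 10, 2172. Doomsday rule: the anchor day for the 2100s is Sunday. For year 72: 72÷12 = 6 r 0, and 0÷4 = 0, so 6+0+0 = 6.
Sunday + 6 ≡ Saturday — that's 2172's doomsday.
In July the doomsday date is Jul 11.
Jul 10 is 1 day before Jul 11; 1 mod 7 = 1, so Saturday − 1 = Friday.
831 mod 7 = 5, so 831 days after a Friday is Friday + 5 = Wednesday.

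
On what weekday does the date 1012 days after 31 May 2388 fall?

Saturday

First find the weekday of May 31, 2388. Doomsday rule: the anchor day for the 2300s is Wednesday. For year 88: 88÷12 = 7 r 4, and 4÷4 = 1, so 7+4+1 = 12.
Wednesday + 12 ≡ Monday — that's 2388's doomsday.
In May the doomsday date is May 9.
May 31 is 22 days after May 9; 22 mod 7 = 1, so Monday + 1 = Tuesday.
1012 mod 7 = 4, so 1012 days after a Tuesday is Tuesday + 4 = Saturday.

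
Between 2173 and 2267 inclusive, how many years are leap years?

Multiples of 4 in [2173,2267]: 23.
Of those, multiples of 100: 1 (not leap unless ÷400).
Multiples of 400: 0.
Leap years = 23 − 1 + 0 = 22.

22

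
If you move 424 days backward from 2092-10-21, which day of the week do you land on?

Oct 21, 2092 is a Tuesday.
424 mod 7 = 4, so 424 days before a Tuesday is Tuesday − 4 = Friday.

Friday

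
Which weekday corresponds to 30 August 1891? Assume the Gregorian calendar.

Doomsday rule: the anchor day for the 1800s is Friday. For year 91: 91÷12 = 7 r 7, and 7÷4 = 1, so 7+7+1 = 15.
Friday + 15 ≡ Saturday — that's 1891's doomsday.
In August the doomsday date is Aug 8.
Aug 30 is 22 days after Aug 8; 22 mod 7 = 1, so Saturday + 1 = Sunday.

Sunday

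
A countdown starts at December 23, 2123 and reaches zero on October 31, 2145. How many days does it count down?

7983

Dec 23, 2123 → Dec 23, 2124: 366 days (Feb 29, 2124 is in that span).
Dec 23, 2124 → Dec 23, 2125: 365 days.
Dec 23, 2125 → Dec 23, 2126: 365 days.
Dec 23, 2126 → Dec 23, 2127: 365 days.
Dec 23, 2127 → Dec 23, 2128: 366 days (Feb 29, 2128 is in that span).
Dec 23, 2128 → Dec 23, 2129: 365 days.
Dec 23, 2129 → Dec 23, 2130: 365 days.
Dec 23, 2130 → Dec 23, 2131: 365 days.
Dec 23, 2131 → Dec 23, 2132: 366 days (Feb 29, 2132 is in that span).
Dec 23, 2132 → Dec 23, 2133: 365 days.
Dec 23, 2133 → Dec 23, 2134: 365 days.
Dec 23, 2134 → Dec 23, 2135: 365 days.
Dec 23, 2135 → Dec 23, 2136: 366 days (Feb 29, 2136 is in that span).
Dec 23, 2136 → Dec 23, 2137: 365 days.
Dec 23, 2137 → Dec 23, 2138: 365 days.
Dec 23, 2138 → Dec 23, 2139: 365 days.
Dec 23, 2139 → Dec 23, 2140: 366 days (Feb 29, 2140 is in that span).
Dec 23, 2140 → Dec 23, 2141: 365 days.
Dec 23, 2141 → Dec 23, 2142: 365 days.
Dec 23, 2142 → Dec 23, 2143: 365 days.
Dec 23, 2143 → Dec 23, 2144: 366 days (Feb 29, 2144 is in that span).
Dec 23, 2144 → Jan 23, 2145: 31 days (December has 31).
Jan 23, 2145 → Feb 23, 2145: 31 days (January has 31).
Feb 23, 2145 → Mar 23, 2145: 28 days (February has 28).
Mar 23, 2145 → Apr 23, 2145: 31 days (March has 31).
Apr 23, 2145 → May 23, 2145: 30 days (April has 30).
May 23, 2145 → Jun 23, 2145: 31 days (May has 31).
Jun 23, 2145 → Jul 23, 2145: 30 days (June has 30).
Jul 23, 2145 → Aug 23, 2145: 31 days (July has 31).
Aug 23, 2145 → Sep 23, 2145: 31 days (August has 31).
Sep 23, 2145 → Oct 23, 2145: 30 days (September has 30).
Oct 23, 2145 → Oct 31, 2145: 8 days.
Total: 7983 days.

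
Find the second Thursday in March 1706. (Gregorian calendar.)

March 1, 1706 is a Monday.
The first Thursday is therefore March 4 (3 days later).
The second Thursday is 4 + 1×7 = March 11.

March 11, 1706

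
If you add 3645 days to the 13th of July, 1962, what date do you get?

+365 (one year) → Jul 13, 1963 (3280 left).
+366 (one year; includes Feb 29, 1964) → Jul 13, 1964 (2914 left).
+365 (one year) → Jul 13, 1965 (2549 left).
+365 (one year) → Jul 13, 1966 (2184 left).
+365 (one year) → Jul 13, 1967 (1819 left).
+366 (one year; includes Feb 29, 1968) → Jul 13, 1968 (1453 left).
+365 (one year) → Jul 13, 1969 (1088 left).
+365 (one year) → Jul 13, 1970 (723 left).
+365 (one year) → Jul 13, 1971 (358 left).
Jul has 31 days: +19 → Aug 1, 1971 (339 left).
Aug has 31 days: +31 → Sep 1, 1971 (308 left).
Sep has 30 days: +30 → Oct 1, 1971 (278 left).
Oct has 31 days: +31 → Nov 1, 1971 (247 left).
Nov has 30 days: +30 → Dec 1, 1971 (217 left).
Dec has 31 days: +31 → Jan 1, 1972 (186 left).
Jan has 31 days: +31 → Feb 1, 1972 (155 left).
Feb has 29 days: +29 → Mar 1, 1972 (126 left).
Mar has 31 days: +31 → Apr 1, 1972 (95 left).
Apr has 30 days: +30 → May 1, 1972 (65 left).
May has 31 days: +31 → Jun 1, 1972 (34 left).
Jun has 30 days: +30 → Jul 1, 1972 (4 left).
+4 → Jul 5, 1972.

July 5, 1972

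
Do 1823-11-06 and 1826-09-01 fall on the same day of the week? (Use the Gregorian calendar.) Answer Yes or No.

No

From Nov 6, 1823 to Sep 1, 1826 is 1030 days.
1030 mod 7 = 1, so they are different weekdays.
(Nov 6, 1823 is a Thursday; Sep 1, 1826 is a Friday.)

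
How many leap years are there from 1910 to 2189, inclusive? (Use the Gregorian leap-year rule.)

Multiples of 4 in [1910,2189]: 70.
Of those, multiples of 100: 2 (not leap unless ÷400).
Multiples of 400: 1.
Leap years = 70 − 2 + 1 = 69.

69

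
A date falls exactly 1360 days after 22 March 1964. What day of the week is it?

First find the weekday of Mar 22, 1964. Doomsday rule: the anchor day for the 1900s is Wednesday. For year 64: 64÷12 = 5 r 4, and 4÷4 = 1, so 5+4+1 = 10.
Wednesday + 10 ≡ Saturday — that's 1964's doomsday.
In March the doomsday date is Mar 14.
Mar 22 is 8 days after Mar 14; 8 mod 7 = 1, so Saturday + 1 = Sunday.
1360 mod 7 = 2, so 1360 days after a Sunday is Sunday + 2 = Tuesday.

Tuesday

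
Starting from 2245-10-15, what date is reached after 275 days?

July 17, 2246

Oct has 31 days: +17 → Nov 1, 2245 (258 left).
Nov has 30 days: +30 → Dec 1, 2245 (228 left).
Dec has 31 days: +31 → Jan 1, 2246 (197 left).
Jan has 31 days: +31 → Feb 1, 2246 (166 left).
Feb has 28 days: +28 → Mar 1, 2246 (138 left).
Mar has 31 days: +31 → Apr 1, 2246 (107 left).
Apr has 30 days: +30 → May 1, 2246 (77 left).
May has 31 days: +31 → Jun 1, 2246 (46 left).
Jun has 30 days: +30 → Jul 1, 2246 (16 left).
+16 → Jul 17, 2246.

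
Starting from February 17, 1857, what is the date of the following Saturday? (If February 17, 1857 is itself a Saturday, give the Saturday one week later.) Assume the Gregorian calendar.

February 21, 1857

Feb 17, 1857 is a Tuesday.
From Tuesday to the next Saturday is 4 days.
Feb 17, 1857 + 4 = Feb 21, 1857.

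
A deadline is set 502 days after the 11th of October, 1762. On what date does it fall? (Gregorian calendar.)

February 25, 1764

+365 (one year) → Oct 11, 1763 (137 left).
Oct has 31 days: +21 → Nov 1, 1763 (116 left).
Nov has 30 days: +30 → Dec 1, 1763 (86 left).
Dec has 31 days: +31 → Jan 1, 1764 (55 left).
Jan has 31 days: +31 → Feb 1, 1764 (24 left).
+24 → Feb 25, 1764.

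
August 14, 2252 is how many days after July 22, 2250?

754

Jul 22, 2250 → Jul 22, 2251: 365 days.
Jul 22, 2251 → Aug 22, 2251: 31 days (July has 31).
Aug 22, 2251 → Sep 22, 2251: 31 days (August has 31).
Sep 22, 2251 → Oct 22, 2251: 30 days (September has 30).
Oct 22, 2251 → Nov 22, 2251: 31 days (October has 31).
Nov 22, 2251 → Dec 22, 2251: 30 days (November has 30).
Dec 22, 2251 → Jan 22, 2252: 31 days (December has 31).
Jan 22, 2252 → Feb 22, 2252: 31 days (January has 31).
Feb 22, 2252 → Mar 22, 2252: 29 days (February has 29).
Mar 22, 2252 → Apr 22, 2252: 31 days (March has 31).
Apr 22, 2252 → May 22, 2252: 30 days (April has 30).
May 22, 2252 → Jun 22, 2252: 31 days (May has 31).
Jun 22, 2252 → Jul 22, 2252: 30 days (June has 30).
Jul 22, 2252 → Aug 14, 2252: 23 days.
Total: 754 days.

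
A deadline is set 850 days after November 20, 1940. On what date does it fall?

March 20, 1943

+365 (one year) → Nov 20, 1941 (485 left).
+365 (one year) → Nov 20, 1942 (120 left).
Nov has 30 days: +11 → Dec 1, 1942 (109 left).
Dec has 31 days: +31 → Jan 1, 1943 (78 left).
Jan has 31 days: +31 → Feb 1, 1943 (47 left).
Feb has 28 days: +28 → Mar 1, 1943 (19 left).
+19 → Mar 20, 1943.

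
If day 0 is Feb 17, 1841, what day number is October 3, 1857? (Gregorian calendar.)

Feb 17, 1841 → Feb 17, 1842: 365 days.
Feb 17, 1842 → Feb 17, 1843: 365 days.
Feb 17, 1843 → Feb 17, 1844: 365 days.
Feb 17, 1844 → Feb 17, 1845: 366 days (Feb 29, 1844 is in that span).
Feb 17, 1845 → Feb 17, 1846: 365 days.
Feb 17, 1846 → Feb 17, 1847: 365 days.
Feb 17, 1847 → Feb 17, 1848: 365 days.
Feb 17, 1848 → Feb 17, 1849: 366 days (Feb 29, 1848 is in that span).
Feb 17, 1849 → Feb 17, 1850: 365 days.
Feb 17, 1850 → Feb 17, 1851: 365 days.
Feb 17, 1851 → Feb 17, 1852: 365 days.
Feb 17, 1852 → Feb 17, 1853: 366 days (Feb 29, 1852 is in that span).
Feb 17, 1853 → Feb 17, 1854: 365 days.
Feb 17, 1854 → Feb 17, 1855: 365 days.
Feb 17, 1855 → Feb 17, 1856: 365 days.
Feb 17, 1856 → Feb 17, 1857: 366 days (Feb 29, 1856 is in that span).
Feb 17, 1857 → Mar 17, 1857: 28 days (February has 28).
Mar 17, 1857 → Apr 17, 1857: 31 days (March has 31).
Apr 17, 1857 → May 17, 1857: 30 days (April has 30).
May 17, 1857 → Jun 17, 1857: 31 days (May has 31).
Jun 17, 1857 → Jul 17, 1857: 30 days (June has 30).
Jul 17, 1857 → Aug 17, 1857: 31 days (July has 31).
Aug 17, 1857 → Sep 17, 1857: 31 days (August has 31).
Sep 17, 1857 → Oct 3, 1857: 16 days.
Total: 6072 days.

6072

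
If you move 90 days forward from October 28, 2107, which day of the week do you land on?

Thursday

First find the weekday of Oct 28, 2107. Doomsday rule: the anchor day for the 2100s is Sunday. For year 07: 7÷12 = 0 r 7, and 7÷4 = 1, so 0+7+1 = 8.
Sunday + 8 ≡ Monday — that's 2107's doomsday.
In October the doomsday date is Oct 10.
Oct 28 is 18 days after Oct 10; 18 mod 7 = 4, so Monday + 4 = Friday.
90 mod 7 = 6, so 90 days after a Friday is Friday + 6 = Thursday.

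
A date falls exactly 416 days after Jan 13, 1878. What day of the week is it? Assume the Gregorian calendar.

Wednesday

Jan 13, 1878 is a Sunday.
416 mod 7 = 3, so 416 days after a Sunday is Sunday + 3 = Wednesday.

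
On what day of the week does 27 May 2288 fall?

Doomsday rule: the anchor day for the 2200s is Friday. For year 88: 88÷12 = 7 r 4, and 4÷4 = 1, so 7+4+1 = 12.
Friday + 12 ≡ Wednesday — that's 2288's doomsday.
In May the doomsday date is May 9.
May 27 is 18 days after May 9; 18 mod 7 = 4, so Wednesday + 4 = Sunday.

Sunday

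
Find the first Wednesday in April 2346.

April 3, 2346

April 1, 2346 is a Monday.
The first Wednesday is therefore April 3 (2 days later).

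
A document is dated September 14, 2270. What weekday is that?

Wednesday

Doomsday rule: the anchor day for the 2200s is Friday. For year 70: 70÷12 = 5 r 10, and 10÷4 = 2, so 5+10+2 = 17.
Friday + 17 ≡ Monday — that's 2270's doomsday.
In September the doomsday date is Sep 5.
Sep 14 is 9 days after Sep 5; 9 mod 7 = 2, so Monday + 2 = Wednesday.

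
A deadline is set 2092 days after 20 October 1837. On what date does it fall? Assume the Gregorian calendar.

+365 (one year) → Oct 20, 1838 (1727 left).
+365 (one year) → Oct 20, 1839 (1362 left).
+366 (one year; includes Feb 29, 1840) → Oct 20, 1840 (996 left).
+365 (one year) → Oct 20, 1841 (631 left).
+365 (one year) → Oct 20, 1842 (266 left).
Oct has 31 days: +12 → Nov 1, 1842 (254 left).
Nov has 30 days: +30 → Dec 1, 1842 (224 left).
Dec has 31 days: +31 → Jan 1, 1843 (193 left).
Jan has 31 days: +31 → Feb 1, 1843 (162 left).
Feb has 28 days: +28 → Mar 1, 1843 (134 left).
Mar has 31 days: +31 → Apr 1, 1843 (103 left).
Apr has 30 days: +30 → May 1, 1843 (73 left).
May has 31 days: +31 → Jun 1, 1843 (42 left).
Jun has 30 days: +30 → Jul 1, 1843 (12 left).
+12 → Jul 13, 1843.

July 13, 1843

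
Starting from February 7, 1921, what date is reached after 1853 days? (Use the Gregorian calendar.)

March 6, 1926

+365 (one year) → Feb 7, 1922 (1488 left).
+365 (one year) → Feb 7, 1923 (1123 left).
+365 (one year) → Feb 7, 1924 (758 left).
+366 (one year; includes Feb 29, 1924) → Feb 7, 1925 (392 left).
Feb has 28 days: +22 → Mar 1, 1925 (370 left).
Mar has 31 days: +31 → Apr 1, 1925 (339 left).
Apr has 30 days: +30 → May 1, 1925 (309 left).
May has 31 days: +31 → Jun 1, 1925 (278 left).
Jun has 30 days: +30 → Jul 1, 1925 (248 left).
Jul has 31 days: +31 → Aug 1, 1925 (217 left).
Aug has 31 days: +31 → Sep 1, 1925 (186 left).
Sep has 30 days: +30 → Oct 1, 1925 (156 left).
Oct has 31 days: +31 → Nov 1, 1925 (125 left).
Nov has 30 days: +30 → Dec 1, 1925 (95 left).
Dec has 31 days: +31 → Jan 1, 1926 (64 left).
Jan has 31 days: +31 → Feb 1, 1926 (33 left).
Feb has 28 days: +28 → Mar 1, 1926 (5 left).
+5 → Mar 6, 1926.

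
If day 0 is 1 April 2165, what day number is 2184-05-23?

6992

Apr 1, 2165 → Apr 1, 2166: 365 days.
Apr 1, 2166 → Apr 1, 2167: 365 days.
Apr 1, 2167 → Apr 1, 2168: 366 days (Feb 29, 2168 is in that span).
Apr 1, 2168 → Apr 1, 2169: 365 days.
Apr 1, 2169 → Apr 1, 2170: 365 days.
Apr 1, 2170 → Apr 1, 2171: 365 days.
Apr 1, 2171 → Apr 1, 2172: 366 days (Feb 29, 2172 is in that span).
Apr 1, 2172 → Apr 1, 2173: 365 days.
Apr 1, 2173 → Apr 1, 2174: 365 days.
Apr 1, 2174 → Apr 1, 2175: 365 days.
Apr 1, 2175 → Apr 1, 2176: 366 days (Feb 29, 2176 is in that span).
Apr 1, 2176 → Apr 1, 2177: 365 days.
Apr 1, 2177 → Apr 1, 2178: 365 days.
Apr 1, 2178 → Apr 1, 2179: 365 days.
Apr 1, 2179 → Apr 1, 2180: 366 days (Feb 29, 2180 is in that span).
Apr 1, 2180 → Apr 1, 2181: 365 days.
Apr 1, 2181 → Apr 1, 2182: 365 days.
Apr 1, 2182 → Apr 1, 2183: 365 days.
Apr 1, 2183 → Apr 1, 2184: 366 days (Feb 29, 2184 is in that span).
Apr 1, 2184 → May 1, 2184: 30 days (April has 30).
May 1, 2184 → May 23, 2184: 22 days.
Total: 6992 days.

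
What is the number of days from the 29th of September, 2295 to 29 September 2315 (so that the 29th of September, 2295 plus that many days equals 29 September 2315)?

7304

Sep 29, 2295 → Sep 29, 2296: 366 days (Feb 29, 2296 is in that span).
Sep 29, 2296 → Sep 29, 2297: 365 days.
Sep 29, 2297 → Sep 29, 2298: 365 days.
Sep 29, 2298 → Sep 29, 2299: 365 days.
Sep 29, 2299 → Sep 29, 2300: 365 days.
Sep 29, 2300 → Sep 29, 2301: 365 days.
Sep 29, 2301 → Sep 29, 2302: 365 days.
Sep 29, 2302 → Sep 29, 2303: 365 days.
Sep 29, 2303 → Sep 29, 2304: 366 days (Feb 29, 2304 is in that span).
Sep 29, 2304 → Sep 29, 2305: 365 days.
Sep 29, 2305 → Sep 29, 2306: 365 days.
Sep 29, 2306 → Sep 29, 2307: 365 days.
Sep 29, 2307 → Sep 29, 2308: 366 days (Feb 29, 2308 is in that span).
Sep 29, 2308 → Sep 29, 2309: 365 days.
Sep 29, 2309 → Sep 29, 2310: 365 days.
Sep 29, 2310 → Sep 29, 2311: 365 days.
Sep 29, 2311 → Sep 29, 2312: 366 days (Feb 29, 2312 is in that span).
Sep 29, 2312 → Sep 29, 2313: 365 days.
Sep 29, 2313 → Sep 29, 2314: 365 days.
Sep 29, 2314 → Oct 29, 2314: 30 days (September has 30).
Oct 29, 2314 → Nov 29, 2314: 31 days (October has 31).
Nov 29, 2314 → Dec 29, 2314: 30 days (November has 30).
Dec 29, 2314 → Jan 29, 2315: 31 days (December has 31).
Jan 29, 2315 → Feb 28, 2315: 30 days (January has 31).
Feb 28, 2315 → Mar 28, 2315: 28 days (February has 28).
Mar 28, 2315 → Apr 28, 2315: 31 days (March has 31).
Apr 28, 2315 → May 28, 2315: 30 days (April has 30).
May 28, 2315 → Jun 28, 2315: 31 days (May has 31).
Jun 28, 2315 → Jul 28, 2315: 30 days (June has 30).
Jul 28, 2315 → Aug 28, 2315: 31 days (July has 31).
Aug 28, 2315 → Sep 28, 2315: 31 days (August has 31).
Sep 28, 2315 → Sep 29, 2315: 1 days.
Total: 7304 days.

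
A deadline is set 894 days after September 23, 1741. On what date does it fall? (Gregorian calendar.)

March 5, 1744

+365 (one year) → Sep 23, 1742 (529 left).
+365 (one year) → Sep 23, 1743 (164 left).
Sep has 30 days: +8 → Oct 1, 1743 (156 left).
Oct has 31 days: +31 → Nov 1, 1743 (125 left).
Nov has 30 days: +30 → Dec 1, 1743 (95 left).
Dec has 31 days: +31 → Jan 1, 1744 (64 left).
Jan has 31 days: +31 → Feb 1, 1744 (33 left).
Feb has 29 days: +29 → Mar 1, 1744 (4 left).
+4 → Mar 5, 1744.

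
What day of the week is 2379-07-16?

Monday

Doomsday rule: the anchor day for the 2300s is Wednesday. For year 79: 79÷12 = 6 r 7, and 7÷4 = 1, so 6+7+1 = 14.
Wednesday + 14 ≡ Wednesday — that's 2379's doomsday.
In July the doomsday date is Jul 11.
Jul 16 is 5 days after Jul 11; 5 mod 7 = 5, so Wednesday + 5 = Monday.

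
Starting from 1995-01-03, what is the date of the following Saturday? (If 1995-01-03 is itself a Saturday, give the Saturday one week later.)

Jan 3, 1995 is a Tuesday.
From Tuesday to the next Saturday is 4 days.
Jan 3, 1995 + 4 = Jan 7, 1995.

January 7, 1995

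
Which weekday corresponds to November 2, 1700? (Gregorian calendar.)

Doomsday rule: the anchor day for the 1700s is Sunday. For year 00: 0÷12 = 0 r 0, and 0÷4 = 0, so 0+0+0 = 0.
Sunday + 0 ≡ Sunday — that's 1700's doomsday.
In November the doomsday date is Nov 7.
Nov 2 is 5 days before Nov 7; 5 mod 7 = 5, so Sunday − 5 = Tuesday.

Tuesday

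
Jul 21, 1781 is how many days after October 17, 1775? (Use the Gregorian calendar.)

2104

Oct 17, 1775 → Oct 17, 1776: 366 days (Feb 29, 1776 is in that span).
Oct 17, 1776 → Oct 17, 1777: 365 days.
Oct 17, 1777 → Oct 17, 1778: 365 days.
Oct 17, 1778 → Oct 17, 1779: 365 days.
Oct 17, 1779 → Oct 17, 1780: 366 days (Feb 29, 1780 is in that span).
Oct 17, 1780 → Nov 17, 1780: 31 days (October has 31).
Nov 17, 1780 → Dec 17, 1780: 30 days (November has 30).
Dec 17, 1780 → Jan 17, 1781: 31 days (December has 31).
Jan 17, 1781 → Feb 17, 1781: 31 days (January has 31).
Feb 17, 1781 → Mar 17, 1781: 28 days (February has 28).
Mar 17, 1781 → Apr 17, 1781: 31 days (March has 31).
Apr 17, 1781 → May 17, 1781: 30 days (April has 30).
May 17, 1781 → Jun 17, 1781: 31 days (May has 31).
Jun 17, 1781 → Jul 17, 1781: 30 days (June has 30).
Jul 17, 1781 → Jul 21, 1781: 4 days.
Total: 2104 days.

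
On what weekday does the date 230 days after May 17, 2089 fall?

May 17, 2089 is a Tuesday.
230 mod 7 = 6, so 230 days after a Tuesday is Tuesday + 6 = Monday.

Monday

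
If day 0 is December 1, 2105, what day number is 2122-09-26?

6143

Dec 1, 2105 → Dec 1, 2106: 365 days.
Dec 1, 2106 → Dec 1, 2107: 365 days.
Dec 1, 2107 → Dec 1, 2108: 366 days (Feb 29, 2108 is in that span).
Dec 1, 2108 → Dec 1, 2109: 365 days.
Dec 1, 2109 → Dec 1, 2110: 365 days.
Dec 1, 2110 → Dec 1, 2111: 365 days.
Dec 1, 2111 → Dec 1, 2112: 366 days (Feb 29, 2112 is in that span).
Dec 1, 2112 → Dec 1, 2113: 365 days.
Dec 1, 2113 → Dec 1, 2114: 365 days.
Dec 1, 2114 → Dec 1, 2115: 365 days.
Dec 1, 2115 → Dec 1, 2116: 366 days (Feb 29, 2116 is in that span).
Dec 1, 2116 → Dec 1, 2117: 365 days.
Dec 1, 2117 → Dec 1, 2118: 365 days.
Dec 1, 2118 → Dec 1, 2119: 365 days.
Dec 1, 2119 → Dec 1, 2120: 366 days (Feb 29, 2120 is in that span).
Dec 1, 2120 → Dec 1, 2121: 365 days.
Dec 1, 2121 → Jan 1, 2122: 31 days (December has 31).
Jan 1, 2122 → Feb 1, 2122: 31 days (January has 31).
Feb 1, 2122 → Mar 1, 2122: 28 days (February has 28).
Mar 1, 2122 → Apr 1, 2122: 31 days (March has 31).
Apr 1, 2122 → May 1, 2122: 30 days (April has 30).
May 1, 2122 → Jun 1, 2122: 31 days (May has 31).
Jun 1, 2122 → Jul 1, 2122: 30 days (June has 30).
Jul 1, 2122 → Aug 1, 2122: 31 days (July has 31).
Aug 1, 2122 → Sep 1, 2122: 31 days (August has 31).
Sep 1, 2122 → Sep 26, 2122: 25 days.
Total: 6143 days.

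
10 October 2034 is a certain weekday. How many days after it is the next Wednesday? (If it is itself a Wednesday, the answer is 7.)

Oct 10, 2034 is a Tuesday.
From Tuesday to the next Wednesday is 1 day.

1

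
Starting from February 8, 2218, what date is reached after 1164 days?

+365 (one year) → Feb 8, 2219 (799 left).
+365 (one year) → Feb 8, 2220 (434 left).
+366 (one year; includes Feb 29, 2220) → Feb 8, 2221 (68 left).
Feb has 28 days: +21 → Mar 1, 2221 (47 left).
Mar has 31 days: +31 → Apr 1, 2221 (16 left).
+16 → Apr 17, 2221.

April 17, 2221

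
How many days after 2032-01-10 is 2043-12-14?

Jan 10, 2032 → Jan 10, 2033: 366 days (Feb 29, 2032 is in that span).
Jan 10, 2033 → Jan 10, 2034: 365 days.
Jan 10, 2034 → Jan 10, 2035: 365 days.
Jan 10, 2035 → Jan 10, 2036: 365 days.
Jan 10, 2036 → Jan 10, 2037: 366 days (Feb 29, 2036 is in that span).
Jan 10, 2037 → Jan 10, 2038: 365 days.
Jan 10, 2038 → Jan 10, 2039: 365 days.
Jan 10, 2039 → Jan 10, 2040: 365 days.
Jan 10, 2040 → Jan 10, 2041: 366 days (Feb 29, 2040 is in that span).
Jan 10, 2041 → Jan 10, 2042: 365 days.
Jan 10, 2042 → Jan 10, 2043: 365 days.
Jan 10, 2043 → Feb 10, 2043: 31 days (January has 31).
Feb 10, 2043 → Mar 10, 2043: 28 days (February has 28).
Mar 10, 2043 → Apr 10, 2043: 31 days (March has 31).
Apr 10, 2043 → May 10, 2043: 30 days (April has 30).
May 10, 2043 → Jun 10, 2043: 31 days (May has 31).
Jun 10, 2043 → Jul 10, 2043: 30 days (June has 30).
Jul 10, 2043 → Aug 10, 2043: 31 days (July has 31).
Aug 10, 2043 → Sep 10, 2043: 31 days (August has 31).
Sep 10, 2043 → Oct 10, 2043: 30 days (September has 30).
Oct 10, 2043 → Nov 10, 2043: 31 days (October has 31).
Nov 10, 2043 → Dec 10, 2043: 30 days (November has 30).
Dec 10, 2043 → Dec 14, 2043: 4 days.
Total: 4356 days.

4356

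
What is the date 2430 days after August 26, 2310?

+365 (one year) → Aug 26, 2311 (2065 left).
+366 (one year; includes Feb 29, 2312) → Aug 26, 2312 (1699 left).
+365 (one year) → Aug 26, 2313 (1334 left).
+365 (one year) → Aug 26, 2314 (969 left).
+365 (one year) → Aug 26, 2315 (604 left).
+366 (one year; includes Feb 29, 2316) → Aug 26, 2316 (238 left).
Aug has 31 days: +6 → Sep 1, 2316 (232 left).
Sep has 30 days: +30 → Oct 1, 2316 (202 left).
Oct has 31 days: +31 → Nov 1, 2316 (171 left).
Nov has 30 days: +30 → Dec 1, 2316 (141 left).
Dec has 31 days: +31 → Jan 1, 2317 (110 left).
Jan has 31 days: +31 → Feb 1, 2317 (79 left).
Feb has 28 days: +28 → Mar 1, 2317 (51 left).
Mar has 31 days: +31 → Apr 1, 2317 (20 left).
+20 → Apr 21, 2317.

April 21, 2317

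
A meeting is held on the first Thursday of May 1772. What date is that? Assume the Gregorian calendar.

May 7, 1772

May 1, 1772 is a Friday.
The first Thursday is therefore May 7 (6 days later).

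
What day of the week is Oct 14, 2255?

Sunday

Doomsday rule: the anchor day for the 2200s is Friday. For year 55: 55÷12 = 4 r 7, and 7÷4 = 1, so 4+7+1 = 12.
Friday + 12 ≡ Wednesday — that's 2255's doomsday.
In October the doomsday date is Oct 10.
Oct 14 is 4 days after Oct 10; 4 mod 7 = 4, so Wednesday + 4 = Sunday.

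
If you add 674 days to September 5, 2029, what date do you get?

July 11, 2031

+365 (one year) → Sep 5, 2030 (309 left).
Sep has 30 days: +26 → Oct 1, 2030 (283 left).
Oct has 31 days: +31 → Nov 1, 2030 (252 left).
Nov has 30 days: +30 → Dec 1, 2030 (222 left).
Dec has 31 days: +31 → Jan 1, 2031 (191 left).
Jan has 31 days: +31 → Feb 1, 2031 (160 left).
Feb has 28 days: +28 → Mar 1, 2031 (132 left).
Mar has 31 days: +31 → Apr 1, 2031 (101 left).
Apr has 30 days: +30 → May 1, 2031 (71 left).
May has 31 days: +31 → Jun 1, 2031 (40 left).
Jun has 30 days: +30 → Jul 1, 2031 (10 left).
+10 → Jul 11, 2031.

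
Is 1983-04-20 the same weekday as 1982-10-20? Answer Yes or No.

Yes

From Oct 20, 1982 to Apr 20, 1983 is 182 days.
182 mod 7 = 0, so they are the same weekday.
(Oct 20, 1982 is a Wednesday; Apr 20, 1983 is a Wednesday.)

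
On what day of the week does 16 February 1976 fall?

Monday

Doomsday rule: the anchor day for the 1900s is Wednesday. For year 76: 76÷12 = 6 r 4, and 4÷4 = 1, so 6+4+1 = 11.
Wednesday + 11 ≡ Sunday — that's 1976's doomsday.
In February the doomsday date is Feb 29 (1976 is a leap year (divisible by 4)).
Feb 16 is 13 days before Feb 29; 13 mod 7 = 6, so Sunday − 6 = Monday.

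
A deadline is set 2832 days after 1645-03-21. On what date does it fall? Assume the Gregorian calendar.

+365 (one year) → Mar 21, 1646 (2467 left).
+365 (one year) → Mar 21, 1647 (2102 left).
+366 (one year; includes Feb 29, 1648) → Mar 21, 1648 (1736 left).
+365 (one year) → Mar 21, 1649 (1371 left).
+365 (one year) → Mar 21, 1650 (1006 left).
+365 (one year) → Mar 21, 1651 (641 left).
+366 (one year; includes Feb 29, 1652) → Mar 21, 1652 (275 left).
Mar has 31 days: +11 → Apr 1, 1652 (264 left).
Apr has 30 days: +30 → May 1, 1652 (234 left).
May has 31 days: +31 → Jun 1, 1652 (203 left).
Jun has 30 days: +30 → Jul 1, 1652 (173 left).
Jul has 31 days: +31 → Aug 1, 1652 (142 left).
Aug has 31 days: +31 → Sep 1, 1652 (111 left).
Sep has 30 days: +30 → Oct 1, 1652 (81 left).
Oct has 31 days: +31 → Nov 1, 1652 (50 left).
Nov has 30 days: +30 → Dec 1, 1652 (20 left).
+20 → Dec 21, 1652.

December 21, 1652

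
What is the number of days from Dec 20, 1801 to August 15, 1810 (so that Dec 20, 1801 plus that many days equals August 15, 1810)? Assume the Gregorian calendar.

3160

Dec 20, 1801 → Dec 20, 1802: 365 days.
Dec 20, 1802 → Dec 20, 1803: 365 days.
Dec 20, 1803 → Dec 20, 1804: 366 days (Feb 29, 1804 is in that span).
Dec 20, 1804 → Dec 20, 1805: 365 days.
Dec 20, 1805 → Dec 20, 1806: 365 days.
Dec 20, 1806 → Dec 20, 1807: 365 days.
Dec 20, 1807 → Dec 20, 1808: 366 days (Feb 29, 1808 is in that span).
Dec 20, 1808 → Dec 20, 1809: 365 days.
Dec 20, 1809 → Jan 20, 1810: 31 days (December has 31).
Jan 20, 1810 → Feb 20, 1810: 31 days (January has 31).
Feb 20, 1810 → Mar 20, 1810: 28 days (February has 28).
Mar 20, 1810 → Apr 20, 1810: 31 days (March has 31).
Apr 20, 1810 → May 20, 1810: 30 days (April has 30).
May 20, 1810 → Jun 20, 1810: 31 days (May has 31).
Jun 20, 1810 → Jul 20, 1810: 30 days (June has 30).
Jul 20, 1810 → Aug 15, 1810: 26 days.
Total: 3160 days.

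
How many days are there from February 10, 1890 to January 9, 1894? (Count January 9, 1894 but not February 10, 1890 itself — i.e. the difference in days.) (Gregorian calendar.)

Feb 10, 1890 → Feb 10, 1891: 365 days.
Feb 10, 1891 → Feb 10, 1892: 365 days.
Feb 10, 1892 → Feb 10, 1893: 366 days (Feb 29, 1892 is in that span).
Feb 10, 1893 → Mar 10, 1893: 28 days (February has 28).
Mar 10, 1893 → Apr 10, 1893: 31 days (March has 31).
Apr 10, 1893 → May 10, 1893: 30 days (April has 30).
May 10, 1893 → Jun 10, 1893: 31 days (May has 31).
Jun 10, 1893 → Jul 10, 1893: 30 days (June has 30).
Jul 10, 1893 → Aug 10, 1893: 31 days (July has 31).
Aug 10, 1893 → Sep 10, 1893: 31 days (August has 31).
Sep 10, 1893 → Oct 10, 1893: 30 days (September has 30).
Oct 10, 1893 → Nov 10, 1893: 31 days (October has 31).
Nov 10, 1893 → Dec 10, 1893: 30 days (November has 30).
Dec 10, 1893 → Jan 9, 1894: 30 days.
Total: 1429 days.

1429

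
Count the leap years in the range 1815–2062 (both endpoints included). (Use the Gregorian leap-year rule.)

61

Multiples of 4 in [1815,2062]: 62.
Of those, multiples of 100: 2 (not leap unless ÷400).
Multiples of 400: 1.
Leap years = 62 − 2 + 1 = 61.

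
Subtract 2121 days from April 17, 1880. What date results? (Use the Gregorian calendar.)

−366 (one year; includes Feb 29, 1880) → Apr 17, 1879 (1755 left).
−365 (one year) → Apr 17, 1878 (1390 left).
−365 (one year) → Apr 17, 1877 (1025 left).
−365 (one year) → Apr 17, 1876 (660 left).
−366 (one year; includes Feb 29, 1876) → Apr 17, 1875 (294 left).
−17 → Mar 31, 1875 (end of Mar, 31 days; 277 left).
−31 → Feb 28, 1875 (end of Feb, 28 days; 246 left).
−28 → Jan 31, 1875 (end of Jan, 31 days; 218 left).
−31 → Dec 31, 1874 (end of Dec, 31 days; 187 left).
−31 → Nov 30, 1874 (end of Nov, 30 days; 156 left).
−30 → Oct 31, 1874 (end of Oct, 31 days; 126 left).
−31 → Sep 30, 1874 (end of Sep, 30 days; 95 left).
−30 → Aug 31, 1874 (end of Aug, 31 days; 65 left).
−31 → Jul 31, 1874 (end of Jul, 31 days; 34 left).
−31 → Jun 30, 1874 (end of Jun, 30 days; 3 left).
−3 → Jun 27, 1874.

June 27, 1874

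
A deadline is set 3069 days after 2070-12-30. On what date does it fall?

May 26, 2079

+365 (one year) → Dec 30, 2071 (2704 left).
+366 (one year; includes Feb 29, 2072) → Dec 30, 2072 (2338 left).
+365 (one year) → Dec 30, 2073 (1973 left).
+365 (one year) → Dec 30, 2074 (1608 left).
+365 (one year) → Dec 30, 2075 (1243 left).
+366 (one year; includes Feb 29, 2076) → Dec 30, 2076 (877 left).
+365 (one year) → Dec 30, 2077 (512 left).
+365 (one year) → Dec 30, 2078 (147 left).
Dec has 31 days: +2 → Jan 1, 2079 (145 left).
Jan has 31 days: +31 → Feb 1, 2079 (114 left).
Feb has 28 days: +28 → Mar 1, 2079 (86 left).
Mar has 31 days: +31 → Apr 1, 2079 (55 left).
Apr has 30 days: +30 → May 1, 2079 (25 left).
+25 → May 26, 2079.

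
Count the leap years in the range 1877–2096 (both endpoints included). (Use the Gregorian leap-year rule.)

54

Multiples of 4 in [1877,2096]: 55.
Of those, multiples of 100: 2 (not leap unless ÷400).
Multiples of 400: 1.
Leap years = 55 − 2 + 1 = 54.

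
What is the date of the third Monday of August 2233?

August 1, 2233 is a Thursday.
The first Monday is therefore August 5 (4 days later).
The third Monday is 5 + 2×7 = August 19.

August 19, 2233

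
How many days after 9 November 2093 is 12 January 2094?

64

Nov 9, 2093 → Dec 9, 2093: 30 days (November has 30).
Dec 9, 2093 → Jan 9, 2094: 31 days (December has 31).
Jan 9, 2094 → Jan 12, 2094: 3 days.
Total: 64 days.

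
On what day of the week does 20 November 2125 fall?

Doomsday rule: the anchor day for the 2100s is Sunday. For year 25: 25÷12 = 2 r 1, and 1÷4 = 0, so 2+1+0 = 3.
Sunday + 3 ≡ Wednesday — that's 2125's doomsday.
In November the doomsday date is Nov 7.
Nov 20 is 13 days after Nov 7; 13 mod 7 = 6, so Wednesday + 6 = Tuesday.

Tuesday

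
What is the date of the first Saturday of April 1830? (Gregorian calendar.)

April 1, 1830 is a Thursday.
The first Saturday is therefore April 3 (2 days later).

April 3, 1830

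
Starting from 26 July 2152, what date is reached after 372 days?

Jul has 31 days: +6 → Aug 1, 2152 (366 left).
Aug has 31 days: +31 → Sep 1, 2152 (335 left).
Sep has 30 days: +30 → Oct 1, 2152 (305 left).
Oct has 31 days: +31 → Nov 1, 2152 (274 left).
Nov has 30 days: +30 → Dec 1, 2152 (244 left).
Dec has 31 days: +31 → Jan 1, 2153 (213 left).
Jan has 31 days: +31 → Feb 1, 2153 (182 left).
Feb has 28 days: +28 → Mar 1, 2153 (154 left).
Mar has 31 days: +31 → Apr 1, 2153 (123 left).
Apr has 30 days: +30 → May 1, 2153 (93 left).
May has 31 days: +31 → Jun 1, 2153 (62 left).
Jun has 30 days: +30 → Jul 1, 2153 (32 left).
Jul has 31 days: +31 → Aug 1, 2153 (1 left).
+1 → Aug 2, 2153.

August 2, 2153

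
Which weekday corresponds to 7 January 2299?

Saturday

Doomsday rule: the anchor day for the 2200s is Friday. For year 99: 99÷12 = 8 r 3, and 3÷4 = 0, so 8+3+0 = 11.
Friday + 11 ≡ Tuesday — that's 2299's doomsday.
In January the doomsday date is Jan 3 (2299 is not a leap year).
Jan 7 is 4 days after Jan 3; 4 mod 7 = 4, so Tuesday + 4 = Saturday.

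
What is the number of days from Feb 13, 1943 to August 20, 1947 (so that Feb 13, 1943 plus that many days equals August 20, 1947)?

1649

Feb 13, 1943 → Feb 13, 1944: 365 days.
Feb 13, 1944 → Feb 13, 1945: 366 days (Feb 29, 1944 is in that span).
Feb 13, 1945 → Feb 13, 1946: 365 days.
Feb 13, 1946 → Feb 13, 1947: 365 days.
Feb 13, 1947 → Mar 13, 1947: 28 days (February has 28).
Mar 13, 1947 → Apr 13, 1947: 31 days (March has 31).
Apr 13, 1947 → May 13, 1947: 30 days (April has 30).
May 13, 1947 → Jun 13, 1947: 31 days (May has 31).
Jun 13, 1947 → Jul 13, 1947: 30 days (June has 30).
Jul 13, 1947 → Aug 13, 1947: 31 days (July has 31).
Aug 13, 1947 → Aug 20, 1947: 7 days.
Total: 1649 days.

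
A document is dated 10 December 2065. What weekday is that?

January 1, 2065 is a Thursday.
Jan 1, 2065 → Feb 1, 2065: 31 days (January has 31).
Feb 1, 2065 → Mar 1, 2065: 28 days (February has 28).
Mar 1, 2065 → Apr 1, 2065: 31 days (March has 31).
Apr 1, 2065 → May 1, 2065: 30 days (April has 30).
May 1, 2065 → Jun 1, 2065: 31 days (May has 31).
Jun 1, 2065 → Jul 1, 2065: 30 days (June has 30).
Jul 1, 2065 → Aug 1, 2065: 31 days (July has 31).
Aug 1, 2065 → Sep 1, 2065: 31 days (August has 31).
Sep 1, 2065 → Oct 1, 2065: 30 days (September has 30).
Oct 1, 2065 → Nov 1, 2065: 31 days (October has 31).
Nov 1, 2065 → Dec 1, 2065: 30 days (November has 30).
Dec 1, 2065 → Dec 10, 2065: 9 days.
Total: 343 days.
343 mod 7 = 0, so Thursday + 0 = Thursday.

Thursday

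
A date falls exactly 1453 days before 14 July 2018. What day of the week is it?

Tuesday

First find the weekday of Jul 14, 2018. Doomsday rule: the anchor day for the 2000s is Tuesday. For year 18: 18÷12 = 1 r 6, and 6÷4 = 1, so 1+6+1 = 8.
Tuesday + 8 ≡ Wednesday — that's 2018's doomsday.
In July the doomsday date is Jul 11.
Jul 14 is 3 days after Jul 11; 3 mod 7 = 3, so Wednesday + 3 = Saturday.
1453 mod 7 = 4, so 1453 days before a Saturday is Saturday − 4 = Tuesday.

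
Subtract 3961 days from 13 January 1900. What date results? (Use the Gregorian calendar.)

−365 (one year) → Jan 13, 1899 (3596 left).
−365 (one year) → Jan 13, 1898 (3231 left).
−365 (one year) → Jan 13, 1897 (2866 left).
−366 (one year; includes Feb 29, 1896) → Jan 13, 1896 (2500 left).
−365 (one year) → Jan 13, 1895 (2135 left).
−365 (one year) → Jan 13, 1894 (1770 left).
−365 (one year) → Jan 13, 1893 (1405 left).
−366 (one year; includes Feb 29, 1892) → Jan 13, 1892 (1039 left).
−365 (one year) → Jan 13, 1891 (674 left).
−365 (one year) → Jan 13, 1890 (309 left).
−13 → Dec 31, 1889 (end of Dec, 31 days; 296 left).
−31 → Nov 30, 1889 (end of Nov, 30 days; 265 left).
−30 → Oct 31, 1889 (end of Oct, 31 days; 235 left).
−31 → Sep 30, 1889 (end of Sep, 30 days; 204 left).
−30 → Aug 31, 1889 (end of Aug, 31 days; 174 left).
−31 → Jul 31, 1889 (end of Jul, 31 days; 143 left).
−31 → Jun 30, 1889 (end of Jun, 30 days; 112 left).
−30 → May 31, 1889 (end of May, 31 days; 82 left).
−31 → Apr 30, 1889 (end of Apr, 30 days; 51 left).
−30 → Mar 31, 1889 (end of Mar, 31 days; 21 left).
−21 → Mar 10, 1889.

March 10, 1889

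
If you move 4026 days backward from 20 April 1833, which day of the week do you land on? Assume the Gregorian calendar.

First find the weekday of Apr 20, 1833. Doomsday rule: the anchor day for the 1800s is Friday. For year 33: 33÷12 = 2 r 9, and 9÷4 = 2, so 2+9+2 = 13.
Friday + 13 ≡ Thursday — that's 1833's doomsday.
In April the doomsday date is Apr 4.
Apr 20 is 16 days after Apr 4; 16 mod 7 = 2, so Thursday + 2 = Saturday.
4026 mod 7 = 1, so 4026 days before a Saturday is Saturday − 1 = Friday.

Friday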